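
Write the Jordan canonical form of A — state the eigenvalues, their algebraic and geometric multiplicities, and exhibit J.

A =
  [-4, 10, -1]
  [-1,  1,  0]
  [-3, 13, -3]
J_3(-2)

The characteristic polynomial is
  det(x·I − A) = x^3 + 6*x^2 + 12*x + 8 = (x + 2)^3

Eigenvalues and multiplicities (the geometric multiplicity of λ is n − rank(A − λI), which equals the number of Jordan blocks for λ):
  λ = -2: algebraic multiplicity = 3, geometric multiplicity = 1

Determining the block sizes for each eigenvalue:
  λ = -2: one block (gm = 1), so the single block has size am = 3 → block sizes [3]

Assembling the blocks gives a Jordan form
J =
  [-2,  1,  0]
  [ 0, -2,  1]
  [ 0,  0, -2]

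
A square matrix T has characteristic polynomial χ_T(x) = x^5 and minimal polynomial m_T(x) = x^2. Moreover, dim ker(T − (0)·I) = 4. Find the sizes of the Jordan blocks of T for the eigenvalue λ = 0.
Block sizes for λ = 0: [2, 1, 1, 1]

Step 1 — from the characteristic polynomial, algebraic multiplicity of λ = 0 is 5. From dim ker(T − (0)·I) = 4, there are exactly 4 Jordan blocks for λ = 0.
Step 2 — from the minimal polynomial, the factor (x − 0)^2 tells us the largest block for λ = 0 has size 2.
Step 3 — with total size 5, 4 blocks, and largest block 2, the block sizes (in nonincreasing order) are [2, 1, 1, 1].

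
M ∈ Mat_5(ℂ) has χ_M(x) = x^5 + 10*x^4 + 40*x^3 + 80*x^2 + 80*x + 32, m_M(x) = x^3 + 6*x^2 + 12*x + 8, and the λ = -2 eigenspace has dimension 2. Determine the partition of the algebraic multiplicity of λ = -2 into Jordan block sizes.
Block sizes for λ = -2: [3, 2]

Step 1 — from the characteristic polynomial, algebraic multiplicity of λ = -2 is 5. From dim ker(M − (-2)·I) = 2, there are exactly 2 Jordan blocks for λ = -2.
Step 2 — from the minimal polynomial, the factor (x + 2)^3 tells us the largest block for λ = -2 has size 3.
Step 3 — with total size 5, 2 blocks, and largest block 3, the block sizes (in nonincreasing order) are [3, 2].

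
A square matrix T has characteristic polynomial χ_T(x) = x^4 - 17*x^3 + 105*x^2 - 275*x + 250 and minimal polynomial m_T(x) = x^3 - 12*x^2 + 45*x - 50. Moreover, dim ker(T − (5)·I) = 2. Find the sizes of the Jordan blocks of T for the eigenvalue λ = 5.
Block sizes for λ = 5: [2, 1]

Step 1 — from the characteristic polynomial, algebraic multiplicity of λ = 5 is 3. From dim ker(T − (5)·I) = 2, there are exactly 2 Jordan blocks for λ = 5.
Step 2 — from the minimal polynomial, the factor (x − 5)^2 tells us the largest block for λ = 5 has size 2.
Step 3 — with total size 3, 2 blocks, and largest block 2, the block sizes (in nonincreasing order) are [2, 1].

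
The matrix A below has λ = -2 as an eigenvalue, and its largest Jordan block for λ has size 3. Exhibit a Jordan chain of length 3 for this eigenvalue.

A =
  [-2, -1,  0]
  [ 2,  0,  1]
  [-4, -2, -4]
A Jordan chain for λ = -2 of length 3:
v_1 = (-2, 0, 4)ᵀ
v_2 = (0, 2, -4)ᵀ
v_3 = (1, 0, 0)ᵀ

Let N = A − (-2)·I. We want v_3 with N^3 v_3 = 0 but N^2 v_3 ≠ 0; then v_{j-1} := N · v_j for j = 3, …, 2.

Pick v_3 = (1, 0, 0)ᵀ.
Then v_2 = N · v_3 = (0, 2, -4)ᵀ.
Then v_1 = N · v_2 = (-2, 0, 4)ᵀ.

Sanity check: (A − (-2)·I) v_1 = (0, 0, 0)ᵀ = 0. ✓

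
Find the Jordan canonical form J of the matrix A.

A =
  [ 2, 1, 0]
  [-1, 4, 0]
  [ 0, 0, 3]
J_2(3) ⊕ J_1(3)

The characteristic polynomial is
  det(x·I − A) = x^3 - 9*x^2 + 27*x - 27 = (x - 3)^3

Eigenvalues and multiplicities (the geometric multiplicity of λ is n − rank(A − λI), which equals the number of Jordan blocks for λ):
  λ = 3: algebraic multiplicity = 3, geometric multiplicity = 2

Determining the block sizes for each eigenvalue:
  λ = 3: 2 blocks summing to 3 forces exactly one block of size 2 and the rest size 1 → block sizes [2, 1]

Assembling the blocks gives a Jordan form
J =
  [3, 1, 0]
  [0, 3, 0]
  [0, 0, 3]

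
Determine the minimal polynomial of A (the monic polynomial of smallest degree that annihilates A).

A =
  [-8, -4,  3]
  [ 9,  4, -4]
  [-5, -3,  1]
x^3 + 3*x^2 + 3*x + 1

The characteristic polynomial is χ_A(x) = (x + 1)^3, so the eigenvalues are known. The minimal polynomial is
  m_A(x) = Π_λ (x − λ)^{k_λ}
where k_λ is the size of the *largest* Jordan block for λ (equivalently, the smallest k with (A − λI)^k v = 0 for every generalised eigenvector v of λ).

  λ = -1: largest Jordan block has size 3, contributing (x + 1)^3

So m_A(x) = (x + 1)^3 = x^3 + 3*x^2 + 3*x + 1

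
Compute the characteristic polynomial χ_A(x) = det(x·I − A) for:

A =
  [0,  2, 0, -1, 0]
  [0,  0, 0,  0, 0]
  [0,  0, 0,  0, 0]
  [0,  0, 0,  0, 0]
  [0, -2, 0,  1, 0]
x^5

Expanding det(x·I − A) (e.g. by cofactor expansion or by noting that A is similar to its Jordan form J, which has the same characteristic polynomial as A) gives
  χ_A(x) = x^5
which factors as x^5. The eigenvalues (with algebraic multiplicities) are λ = 0 with multiplicity 5.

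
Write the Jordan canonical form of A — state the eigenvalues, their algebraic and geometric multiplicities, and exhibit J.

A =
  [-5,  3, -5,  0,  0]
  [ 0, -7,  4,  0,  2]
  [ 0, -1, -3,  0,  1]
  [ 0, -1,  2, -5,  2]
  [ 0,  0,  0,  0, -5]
J_3(-5) ⊕ J_2(-5)

The characteristic polynomial is
  det(x·I − A) = x^5 + 25*x^4 + 250*x^3 + 1250*x^2 + 3125*x + 3125 = (x + 5)^5

Eigenvalues and multiplicities (the geometric multiplicity of λ is n − rank(A − λI), which equals the number of Jordan blocks for λ):
  λ = -5: algebraic multiplicity = 5, geometric multiplicity = 2

Determining the block sizes for each eigenvalue:
  λ = -5: with am = 5 and gm = 2, the partition is not yet determined (e.g. several partitions of 5 into 2 parts exist). Let N = A − (-5)·I. Computing rank(N^1) = 3, rank(N^2) = 1, rank(N^3) = 0; the number of blocks of size ≥ j is rank(N^{j−1}) − rank(N^j), giving [2, 2, 1]. So we have 1 block(s) of size 3, 1 block(s) of size 2 → block sizes [3, 2]

Assembling the blocks gives a Jordan form
J =
  [-5,  1,  0,  0,  0]
  [ 0, -5,  1,  0,  0]
  [ 0,  0, -5,  0,  0]
  [ 0,  0,  0, -5,  1]
  [ 0,  0,  0,  0, -5]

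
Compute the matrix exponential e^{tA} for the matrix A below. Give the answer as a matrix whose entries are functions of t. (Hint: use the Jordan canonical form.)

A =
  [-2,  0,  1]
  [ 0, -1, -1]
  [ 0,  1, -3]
e^{tA} =
  [exp(-2*t), t^2*exp(-2*t)/2, -t^2*exp(-2*t)/2 + t*exp(-2*t)]
  [0, t*exp(-2*t) + exp(-2*t), -t*exp(-2*t)]
  [0, t*exp(-2*t), -t*exp(-2*t) + exp(-2*t)]

Strategy: write A = P · J · P⁻¹ where J is a Jordan canonical form, so e^{tA} = P · e^{tJ} · P⁻¹, and e^{tJ} can be computed block-by-block.

A has Jordan form
J =
  [-2,  1,  0]
  [ 0, -2,  1]
  [ 0,  0, -2]
(up to reordering of blocks).

Per-block formulas:
  For a 3×3 Jordan block J_3(-2): exp(t · J_3(-2)) = e^(-2t)·(I + t·N + (t^2/2)·N^2), where N is the 3×3 nilpotent shift.

After assembling e^{tJ} and conjugating by P, we get:

e^{tA} =
  [exp(-2*t), t^2*exp(-2*t)/2, -t^2*exp(-2*t)/2 + t*exp(-2*t)]
  [0, t*exp(-2*t) + exp(-2*t), -t*exp(-2*t)]
  [0, t*exp(-2*t), -t*exp(-2*t) + exp(-2*t)]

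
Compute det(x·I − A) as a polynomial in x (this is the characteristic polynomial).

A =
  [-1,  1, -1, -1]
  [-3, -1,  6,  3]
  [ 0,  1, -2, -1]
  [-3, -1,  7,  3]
x^4 + x^3 - 3*x^2 - 5*x - 2

Expanding det(x·I − A) (e.g. by cofactor expansion or by noting that A is similar to its Jordan form J, which has the same characteristic polynomial as A) gives
  χ_A(x) = x^4 + x^3 - 3*x^2 - 5*x - 2
which factors as (x - 2)*(x + 1)^3. The eigenvalues (with algebraic multiplicities) are λ = -1 with multiplicity 3, λ = 2 with multiplicity 1.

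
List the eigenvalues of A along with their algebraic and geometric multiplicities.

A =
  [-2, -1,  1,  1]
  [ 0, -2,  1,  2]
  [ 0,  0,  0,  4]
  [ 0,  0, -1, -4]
λ = -2: alg = 4, geom = 2

Step 1 — factor the characteristic polynomial to read off the algebraic multiplicities:
  χ_A(x) = (x + 2)^4

Step 2 — compute geometric multiplicities via the rank-nullity identity g(λ) = n − rank(A − λI):
  rank(A − (-2)·I) = 2, so dim ker(A − (-2)·I) = n − 2 = 2

Summary:
  λ = -2: algebraic multiplicity = 4, geometric multiplicity = 2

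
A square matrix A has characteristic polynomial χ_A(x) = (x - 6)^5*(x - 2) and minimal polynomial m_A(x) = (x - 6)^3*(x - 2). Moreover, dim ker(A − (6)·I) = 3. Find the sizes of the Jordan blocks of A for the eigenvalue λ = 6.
Block sizes for λ = 6: [3, 1, 1]

Step 1 — from the characteristic polynomial, algebraic multiplicity of λ = 6 is 5. From dim ker(A − (6)·I) = 3, there are exactly 3 Jordan blocks for λ = 6.
Step 2 — from the minimal polynomial, the factor (x − 6)^3 tells us the largest block for λ = 6 has size 3.
Step 3 — with total size 5, 3 blocks, and largest block 3, the block sizes (in nonincreasing order) are [3, 1, 1].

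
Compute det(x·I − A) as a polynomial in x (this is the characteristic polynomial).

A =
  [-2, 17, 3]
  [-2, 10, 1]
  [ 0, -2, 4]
x^3 - 12*x^2 + 48*x - 64

Expanding det(x·I − A) (e.g. by cofactor expansion or by noting that A is similar to its Jordan form J, which has the same characteristic polynomial as A) gives
  χ_A(x) = x^3 - 12*x^2 + 48*x - 64
which factors as (x - 4)^3. The eigenvalues (with algebraic multiplicities) are λ = 4 with multiplicity 3.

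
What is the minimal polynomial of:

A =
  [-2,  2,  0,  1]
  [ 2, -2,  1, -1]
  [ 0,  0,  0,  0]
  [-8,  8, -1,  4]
x^3

The characteristic polynomial is χ_A(x) = x^4, so the eigenvalues are known. The minimal polynomial is
  m_A(x) = Π_λ (x − λ)^{k_λ}
where k_λ is the size of the *largest* Jordan block for λ (equivalently, the smallest k with (A − λI)^k v = 0 for every generalised eigenvector v of λ).

  λ = 0: largest Jordan block has size 3, contributing (x − 0)^3

So m_A(x) = x^3 = x^3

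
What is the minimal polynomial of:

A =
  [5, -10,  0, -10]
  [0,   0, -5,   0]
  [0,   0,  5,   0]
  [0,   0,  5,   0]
x^2 - 5*x

The characteristic polynomial is χ_A(x) = x^2*(x - 5)^2, so the eigenvalues are known. The minimal polynomial is
  m_A(x) = Π_λ (x − λ)^{k_λ}
where k_λ is the size of the *largest* Jordan block for λ (equivalently, the smallest k with (A − λI)^k v = 0 for every generalised eigenvector v of λ).

  λ = 0: largest Jordan block has size 1, contributing (x − 0)
  λ = 5: largest Jordan block has size 1, contributing (x − 5)

So m_A(x) = x*(x - 5) = x^2 - 5*x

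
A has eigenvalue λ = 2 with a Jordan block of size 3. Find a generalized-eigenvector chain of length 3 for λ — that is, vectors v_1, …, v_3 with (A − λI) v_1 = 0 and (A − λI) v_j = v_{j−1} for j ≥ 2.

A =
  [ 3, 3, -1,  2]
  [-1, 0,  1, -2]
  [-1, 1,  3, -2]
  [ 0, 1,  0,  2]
A Jordan chain for λ = 2 of length 3:
v_1 = (-1, 0, -3, -1)ᵀ
v_2 = (1, -1, -1, 0)ᵀ
v_3 = (1, 0, 0, 0)ᵀ

Let N = A − (2)·I. We want v_3 with N^3 v_3 = 0 but N^2 v_3 ≠ 0; then v_{j-1} := N · v_j for j = 3, …, 2.

Pick v_3 = (1, 0, 0, 0)ᵀ.
Then v_2 = N · v_3 = (1, -1, -1, 0)ᵀ.
Then v_1 = N · v_2 = (-1, 0, -3, -1)ᵀ.

Sanity check: (A − (2)·I) v_1 = (0, 0, 0, 0)ᵀ = 0. ✓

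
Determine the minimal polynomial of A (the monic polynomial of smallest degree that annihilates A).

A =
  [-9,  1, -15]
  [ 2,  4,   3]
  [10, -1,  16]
x^3 - 11*x^2 + 35*x - 25

The characteristic polynomial is χ_A(x) = (x - 5)^2*(x - 1), so the eigenvalues are known. The minimal polynomial is
  m_A(x) = Π_λ (x − λ)^{k_λ}
where k_λ is the size of the *largest* Jordan block for λ (equivalently, the smallest k with (A − λI)^k v = 0 for every generalised eigenvector v of λ).

  λ = 1: largest Jordan block has size 1, contributing (x − 1)
  λ = 5: largest Jordan block has size 2, contributing (x − 5)^2

So m_A(x) = (x - 5)^2*(x - 1) = x^3 - 11*x^2 + 35*x - 25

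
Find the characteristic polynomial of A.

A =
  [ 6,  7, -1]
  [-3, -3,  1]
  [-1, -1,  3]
x^3 - 6*x^2 + 12*x - 8

Expanding det(x·I − A) (e.g. by cofactor expansion or by noting that A is similar to its Jordan form J, which has the same characteristic polynomial as A) gives
  χ_A(x) = x^3 - 6*x^2 + 12*x - 8
which factors as (x - 2)^3. The eigenvalues (with algebraic multiplicities) are λ = 2 with multiplicity 3.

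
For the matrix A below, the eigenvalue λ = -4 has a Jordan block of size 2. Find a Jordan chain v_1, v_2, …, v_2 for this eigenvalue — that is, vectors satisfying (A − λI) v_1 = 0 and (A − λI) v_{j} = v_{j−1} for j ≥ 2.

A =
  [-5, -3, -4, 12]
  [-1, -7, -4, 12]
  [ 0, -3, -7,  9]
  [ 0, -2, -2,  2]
A Jordan chain for λ = -4 of length 2:
v_1 = (-3, -3, -3, -2)ᵀ
v_2 = (0, 1, 0, 0)ᵀ

Let N = A − (-4)·I. We want v_2 with N^2 v_2 = 0 but N^1 v_2 ≠ 0; then v_{j-1} := N · v_j for j = 2, …, 2.

Pick v_2 = (0, 1, 0, 0)ᵀ.
Then v_1 = N · v_2 = (-3, -3, -3, -2)ᵀ.

Sanity check: (A − (-4)·I) v_1 = (0, 0, 0, 0)ᵀ = 0. ✓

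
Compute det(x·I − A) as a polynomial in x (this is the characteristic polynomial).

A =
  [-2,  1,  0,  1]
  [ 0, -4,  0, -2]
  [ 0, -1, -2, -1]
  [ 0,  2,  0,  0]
x^4 + 8*x^3 + 24*x^2 + 32*x + 16

Expanding det(x·I − A) (e.g. by cofactor expansion or by noting that A is similar to its Jordan form J, which has the same characteristic polynomial as A) gives
  χ_A(x) = x^4 + 8*x^3 + 24*x^2 + 32*x + 16
which factors as (x + 2)^4. The eigenvalues (with algebraic multiplicities) are λ = -2 with multiplicity 4.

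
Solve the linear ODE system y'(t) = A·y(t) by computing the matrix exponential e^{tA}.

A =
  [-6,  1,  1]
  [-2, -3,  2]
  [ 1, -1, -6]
e^{tA} =
  [-t*exp(-5*t) + exp(-5*t), t*exp(-5*t), t*exp(-5*t)]
  [-2*t*exp(-5*t), 2*t*exp(-5*t) + exp(-5*t), 2*t*exp(-5*t)]
  [t*exp(-5*t), -t*exp(-5*t), -t*exp(-5*t) + exp(-5*t)]

Strategy: write A = P · J · P⁻¹ where J is a Jordan canonical form, so e^{tA} = P · e^{tJ} · P⁻¹, and e^{tJ} can be computed block-by-block.

A has Jordan form
J =
  [-5,  1,  0]
  [ 0, -5,  0]
  [ 0,  0, -5]
(up to reordering of blocks).

Per-block formulas:
  For a 2×2 Jordan block J_2(-5): exp(t · J_2(-5)) = e^(-5t)·(I + t·N), where N is the 2×2 nilpotent shift.
  For a 1×1 block at λ = -5: exp(t · [-5]) = [e^(-5t)].

After assembling e^{tJ} and conjugating by P, we get:

e^{tA} =
  [-t*exp(-5*t) + exp(-5*t), t*exp(-5*t), t*exp(-5*t)]
  [-2*t*exp(-5*t), 2*t*exp(-5*t) + exp(-5*t), 2*t*exp(-5*t)]
  [t*exp(-5*t), -t*exp(-5*t), -t*exp(-5*t) + exp(-5*t)]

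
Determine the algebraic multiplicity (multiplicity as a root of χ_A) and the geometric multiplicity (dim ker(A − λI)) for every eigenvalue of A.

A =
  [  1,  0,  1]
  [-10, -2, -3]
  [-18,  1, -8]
λ = -3: alg = 3, geom = 1

Step 1 — factor the characteristic polynomial to read off the algebraic multiplicities:
  χ_A(x) = (x + 3)^3

Step 2 — compute geometric multiplicities via the rank-nullity identity g(λ) = n − rank(A − λI):
  rank(A − (-3)·I) = 2, so dim ker(A − (-3)·I) = n − 2 = 1

Summary:
  λ = -3: algebraic multiplicity = 3, geometric multiplicity = 1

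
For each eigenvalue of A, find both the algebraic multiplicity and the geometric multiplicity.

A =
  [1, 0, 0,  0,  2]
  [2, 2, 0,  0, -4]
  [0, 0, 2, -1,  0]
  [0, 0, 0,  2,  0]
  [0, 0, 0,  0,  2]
λ = 1: alg = 1, geom = 1; λ = 2: alg = 4, geom = 3

Step 1 — factor the characteristic polynomial to read off the algebraic multiplicities:
  χ_A(x) = (x - 2)^4*(x - 1)

Step 2 — compute geometric multiplicities via the rank-nullity identity g(λ) = n − rank(A − λI):
  rank(A − (1)·I) = 4, so dim ker(A − (1)·I) = n − 4 = 1
  rank(A − (2)·I) = 2, so dim ker(A − (2)·I) = n − 2 = 3

Summary:
  λ = 1: algebraic multiplicity = 1, geometric multiplicity = 1
  λ = 2: algebraic multiplicity = 4, geometric multiplicity = 3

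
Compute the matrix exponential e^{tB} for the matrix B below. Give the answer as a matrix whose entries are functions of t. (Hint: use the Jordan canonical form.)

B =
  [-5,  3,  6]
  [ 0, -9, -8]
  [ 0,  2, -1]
e^{tB} =
  [exp(-5*t), 3*t*exp(-5*t), 6*t*exp(-5*t)]
  [0, -4*t*exp(-5*t) + exp(-5*t), -8*t*exp(-5*t)]
  [0, 2*t*exp(-5*t), 4*t*exp(-5*t) + exp(-5*t)]

Strategy: write B = P · J · P⁻¹ where J is a Jordan canonical form, so e^{tB} = P · e^{tJ} · P⁻¹, and e^{tJ} can be computed block-by-block.

B has Jordan form
J =
  [-5,  1,  0]
  [ 0, -5,  0]
  [ 0,  0, -5]
(up to reordering of blocks).

Per-block formulas:
  For a 1×1 block at λ = -5: exp(t · [-5]) = [e^(-5t)].
  For a 2×2 Jordan block J_2(-5): exp(t · J_2(-5)) = e^(-5t)·(I + t·N), where N is the 2×2 nilpotent shift.

After assembling e^{tJ} and conjugating by P, we get:

e^{tB} =
  [exp(-5*t), 3*t*exp(-5*t), 6*t*exp(-5*t)]
  [0, -4*t*exp(-5*t) + exp(-5*t), -8*t*exp(-5*t)]
  [0, 2*t*exp(-5*t), 4*t*exp(-5*t) + exp(-5*t)]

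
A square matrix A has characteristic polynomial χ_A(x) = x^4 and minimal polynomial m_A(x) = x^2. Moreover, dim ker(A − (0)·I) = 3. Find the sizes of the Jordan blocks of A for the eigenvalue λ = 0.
Block sizes for λ = 0: [2, 1, 1]

Step 1 — from the characteristic polynomial, algebraic multiplicity of λ = 0 is 4. From dim ker(A − (0)·I) = 3, there are exactly 3 Jordan blocks for λ = 0.
Step 2 — from the minimal polynomial, the factor (x − 0)^2 tells us the largest block for λ = 0 has size 2.
Step 3 — with total size 4, 3 blocks, and largest block 2, the block sizes (in nonincreasing order) are [2, 1, 1].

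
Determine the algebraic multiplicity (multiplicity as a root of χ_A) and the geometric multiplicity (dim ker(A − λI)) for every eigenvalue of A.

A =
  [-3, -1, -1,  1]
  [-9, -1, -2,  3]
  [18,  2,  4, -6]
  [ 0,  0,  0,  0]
λ = 0: alg = 4, geom = 2

Step 1 — factor the characteristic polynomial to read off the algebraic multiplicities:
  χ_A(x) = x^4

Step 2 — compute geometric multiplicities via the rank-nullity identity g(λ) = n − rank(A − λI):
  rank(A − (0)·I) = 2, so dim ker(A − (0)·I) = n − 2 = 2

Summary:
  λ = 0: algebraic multiplicity = 4, geometric multiplicity = 2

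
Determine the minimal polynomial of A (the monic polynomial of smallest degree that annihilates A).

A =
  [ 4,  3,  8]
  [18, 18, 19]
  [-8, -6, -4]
x^3 - 18*x^2 + 108*x - 216

The characteristic polynomial is χ_A(x) = (x - 6)^3, so the eigenvalues are known. The minimal polynomial is
  m_A(x) = Π_λ (x − λ)^{k_λ}
where k_λ is the size of the *largest* Jordan block for λ (equivalently, the smallest k with (A − λI)^k v = 0 for every generalised eigenvector v of λ).

  λ = 6: largest Jordan block has size 3, contributing (x − 6)^3

So m_A(x) = (x - 6)^3 = x^3 - 18*x^2 + 108*x - 216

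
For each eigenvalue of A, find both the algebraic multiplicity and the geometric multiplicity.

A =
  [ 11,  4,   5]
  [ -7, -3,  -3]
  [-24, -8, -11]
λ = -1: alg = 3, geom = 1

Step 1 — factor the characteristic polynomial to read off the algebraic multiplicities:
  χ_A(x) = (x + 1)^3

Step 2 — compute geometric multiplicities via the rank-nullity identity g(λ) = n − rank(A − λI):
  rank(A − (-1)·I) = 2, so dim ker(A − (-1)·I) = n − 2 = 1

Summary:
  λ = -1: algebraic multiplicity = 3, geometric multiplicity = 1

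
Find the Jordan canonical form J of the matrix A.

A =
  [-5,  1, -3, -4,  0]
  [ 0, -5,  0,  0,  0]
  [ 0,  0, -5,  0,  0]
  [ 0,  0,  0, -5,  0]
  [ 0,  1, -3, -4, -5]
J_2(-5) ⊕ J_1(-5) ⊕ J_1(-5) ⊕ J_1(-5)

The characteristic polynomial is
  det(x·I − A) = x^5 + 25*x^4 + 250*x^3 + 1250*x^2 + 3125*x + 3125 = (x + 5)^5

Eigenvalues and multiplicities (the geometric multiplicity of λ is n − rank(A − λI), which equals the number of Jordan blocks for λ):
  λ = -5: algebraic multiplicity = 5, geometric multiplicity = 4

Determining the block sizes for each eigenvalue:
  λ = -5: 4 blocks summing to 5 forces exactly one block of size 2 and the rest size 1 → block sizes [2, 1, 1, 1]

Assembling the blocks gives a Jordan form
J =
  [-5,  1,  0,  0,  0]
  [ 0, -5,  0,  0,  0]
  [ 0,  0, -5,  0,  0]
  [ 0,  0,  0, -5,  0]
  [ 0,  0,  0,  0, -5]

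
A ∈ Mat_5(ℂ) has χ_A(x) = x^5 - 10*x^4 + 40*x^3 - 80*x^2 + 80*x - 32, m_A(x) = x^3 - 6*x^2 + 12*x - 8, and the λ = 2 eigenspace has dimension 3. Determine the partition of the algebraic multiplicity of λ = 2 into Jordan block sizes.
Block sizes for λ = 2: [3, 1, 1]

Step 1 — from the characteristic polynomial, algebraic multiplicity of λ = 2 is 5. From dim ker(A − (2)·I) = 3, there are exactly 3 Jordan blocks for λ = 2.
Step 2 — from the minimal polynomial, the factor (x − 2)^3 tells us the largest block for λ = 2 has size 3.
Step 3 — with total size 5, 3 blocks, and largest block 3, the block sizes (in nonincreasing order) are [3, 1, 1].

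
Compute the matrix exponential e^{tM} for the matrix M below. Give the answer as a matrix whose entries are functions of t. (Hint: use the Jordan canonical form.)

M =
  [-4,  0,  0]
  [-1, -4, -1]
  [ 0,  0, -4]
e^{tM} =
  [exp(-4*t), 0, 0]
  [-t*exp(-4*t), exp(-4*t), -t*exp(-4*t)]
  [0, 0, exp(-4*t)]

Strategy: write M = P · J · P⁻¹ where J is a Jordan canonical form, so e^{tM} = P · e^{tJ} · P⁻¹, and e^{tJ} can be computed block-by-block.

M has Jordan form
J =
  [-4,  1,  0]
  [ 0, -4,  0]
  [ 0,  0, -4]
(up to reordering of blocks).

Per-block formulas:
  For a 2×2 Jordan block J_2(-4): exp(t · J_2(-4)) = e^(-4t)·(I + t·N), where N is the 2×2 nilpotent shift.
  For a 1×1 block at λ = -4: exp(t · [-4]) = [e^(-4t)].

After assembling e^{tJ} and conjugating by P, we get:

e^{tM} =
  [exp(-4*t), 0, 0]
  [-t*exp(-4*t), exp(-4*t), -t*exp(-4*t)]
  [0, 0, exp(-4*t)]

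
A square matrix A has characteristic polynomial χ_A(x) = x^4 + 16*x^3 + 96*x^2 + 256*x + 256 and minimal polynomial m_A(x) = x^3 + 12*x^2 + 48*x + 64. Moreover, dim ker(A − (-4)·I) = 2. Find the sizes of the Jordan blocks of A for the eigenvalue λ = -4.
Block sizes for λ = -4: [3, 1]

Step 1 — from the characteristic polynomial, algebraic multiplicity of λ = -4 is 4. From dim ker(A − (-4)·I) = 2, there are exactly 2 Jordan blocks for λ = -4.
Step 2 — from the minimal polynomial, the factor (x + 4)^3 tells us the largest block for λ = -4 has size 3.
Step 3 — with total size 4, 2 blocks, and largest block 3, the block sizes (in nonincreasing order) are [3, 1].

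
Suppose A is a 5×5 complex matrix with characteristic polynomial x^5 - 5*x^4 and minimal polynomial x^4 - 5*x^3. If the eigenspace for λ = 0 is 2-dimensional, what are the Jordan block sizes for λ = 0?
Block sizes for λ = 0: [3, 1]

Step 1 — from the characteristic polynomial, algebraic multiplicity of λ = 0 is 4. From dim ker(A − (0)·I) = 2, there are exactly 2 Jordan blocks for λ = 0.
Step 2 — from the minimal polynomial, the factor (x − 0)^3 tells us the largest block for λ = 0 has size 3.
Step 3 — with total size 4, 2 blocks, and largest block 3, the block sizes (in nonincreasing order) are [3, 1].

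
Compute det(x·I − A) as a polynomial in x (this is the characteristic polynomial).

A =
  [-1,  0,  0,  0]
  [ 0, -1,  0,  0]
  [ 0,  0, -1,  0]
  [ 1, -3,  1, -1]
x^4 + 4*x^3 + 6*x^2 + 4*x + 1

Expanding det(x·I − A) (e.g. by cofactor expansion or by noting that A is similar to its Jordan form J, which has the same characteristic polynomial as A) gives
  χ_A(x) = x^4 + 4*x^3 + 6*x^2 + 4*x + 1
which factors as (x + 1)^4. The eigenvalues (with algebraic multiplicities) are λ = -1 with multiplicity 4.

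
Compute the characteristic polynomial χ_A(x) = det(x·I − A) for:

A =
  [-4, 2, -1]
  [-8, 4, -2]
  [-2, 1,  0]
x^3

Expanding det(x·I − A) (e.g. by cofactor expansion or by noting that A is similar to its Jordan form J, which has the same characteristic polynomial as A) gives
  χ_A(x) = x^3
which factors as x^3. The eigenvalues (with algebraic multiplicities) are λ = 0 with multiplicity 3.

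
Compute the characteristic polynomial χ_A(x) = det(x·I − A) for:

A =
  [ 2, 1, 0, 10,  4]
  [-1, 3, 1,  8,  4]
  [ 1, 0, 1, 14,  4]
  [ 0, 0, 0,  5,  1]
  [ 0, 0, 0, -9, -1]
x^5 - 10*x^4 + 40*x^3 - 80*x^2 + 80*x - 32

Expanding det(x·I − A) (e.g. by cofactor expansion or by noting that A is similar to its Jordan form J, which has the same characteristic polynomial as A) gives
  χ_A(x) = x^5 - 10*x^4 + 40*x^3 - 80*x^2 + 80*x - 32
which factors as (x - 2)^5. The eigenvalues (with algebraic multiplicities) are λ = 2 with multiplicity 5.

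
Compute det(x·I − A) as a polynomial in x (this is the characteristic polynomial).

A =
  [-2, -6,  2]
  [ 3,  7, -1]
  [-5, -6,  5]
x^3 - 10*x^2 + 33*x - 36

Expanding det(x·I − A) (e.g. by cofactor expansion or by noting that A is similar to its Jordan form J, which has the same characteristic polynomial as A) gives
  χ_A(x) = x^3 - 10*x^2 + 33*x - 36
which factors as (x - 4)*(x - 3)^2. The eigenvalues (with algebraic multiplicities) are λ = 3 with multiplicity 2, λ = 4 with multiplicity 1.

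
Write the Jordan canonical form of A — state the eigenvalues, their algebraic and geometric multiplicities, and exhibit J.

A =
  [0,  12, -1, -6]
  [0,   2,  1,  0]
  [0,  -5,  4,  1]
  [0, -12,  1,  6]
J_1(0) ⊕ J_3(4)

The characteristic polynomial is
  det(x·I − A) = x^4 - 12*x^3 + 48*x^2 - 64*x = x*(x - 4)^3

Eigenvalues and multiplicities (the geometric multiplicity of λ is n − rank(A − λI), which equals the number of Jordan blocks for λ):
  λ = 0: algebraic multiplicity = 1, geometric multiplicity = 1
  λ = 4: algebraic multiplicity = 3, geometric multiplicity = 1

Determining the block sizes for each eigenvalue:
  λ = 0: one block (gm = 1), so the single block has size am = 1 → block sizes [1]
  λ = 4: one block (gm = 1), so the single block has size am = 3 → block sizes [3]

Assembling the blocks gives a Jordan form
J =
  [0, 0, 0, 0]
  [0, 4, 1, 0]
  [0, 0, 4, 1]
  [0, 0, 0, 4]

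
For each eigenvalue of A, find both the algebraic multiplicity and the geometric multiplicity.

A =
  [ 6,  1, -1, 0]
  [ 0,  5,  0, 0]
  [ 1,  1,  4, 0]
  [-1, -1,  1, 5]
λ = 5: alg = 4, geom = 3

Step 1 — factor the characteristic polynomial to read off the algebraic multiplicities:
  χ_A(x) = (x - 5)^4

Step 2 — compute geometric multiplicities via the rank-nullity identity g(λ) = n − rank(A − λI):
  rank(A − (5)·I) = 1, so dim ker(A − (5)·I) = n − 1 = 3

Summary:
  λ = 5: algebraic multiplicity = 4, geometric multiplicity = 3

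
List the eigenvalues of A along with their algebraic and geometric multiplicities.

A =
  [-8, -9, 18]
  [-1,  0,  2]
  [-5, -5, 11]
λ = 1: alg = 3, geom = 2

Step 1 — factor the characteristic polynomial to read off the algebraic multiplicities:
  χ_A(x) = (x - 1)^3

Step 2 — compute geometric multiplicities via the rank-nullity identity g(λ) = n − rank(A − λI):
  rank(A − (1)·I) = 1, so dim ker(A − (1)·I) = n − 1 = 2

Summary:
  λ = 1: algebraic multiplicity = 3, geometric multiplicity = 2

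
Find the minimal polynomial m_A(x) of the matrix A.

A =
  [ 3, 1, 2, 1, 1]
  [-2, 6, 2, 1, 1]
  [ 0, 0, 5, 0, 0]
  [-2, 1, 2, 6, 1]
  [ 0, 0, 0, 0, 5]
x^2 - 10*x + 25

The characteristic polynomial is χ_A(x) = (x - 5)^5, so the eigenvalues are known. The minimal polynomial is
  m_A(x) = Π_λ (x − λ)^{k_λ}
where k_λ is the size of the *largest* Jordan block for λ (equivalently, the smallest k with (A − λI)^k v = 0 for every generalised eigenvector v of λ).

  λ = 5: largest Jordan block has size 2, contributing (x − 5)^2

So m_A(x) = (x - 5)^2 = x^2 - 10*x + 25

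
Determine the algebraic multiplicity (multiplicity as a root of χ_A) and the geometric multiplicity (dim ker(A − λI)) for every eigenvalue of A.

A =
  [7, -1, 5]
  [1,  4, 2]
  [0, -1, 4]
λ = 5: alg = 3, geom = 1

Step 1 — factor the characteristic polynomial to read off the algebraic multiplicities:
  χ_A(x) = (x - 5)^3

Step 2 — compute geometric multiplicities via the rank-nullity identity g(λ) = n − rank(A − λI):
  rank(A − (5)·I) = 2, so dim ker(A − (5)·I) = n − 2 = 1

Summary:
  λ = 5: algebraic multiplicity = 3, geometric multiplicity = 1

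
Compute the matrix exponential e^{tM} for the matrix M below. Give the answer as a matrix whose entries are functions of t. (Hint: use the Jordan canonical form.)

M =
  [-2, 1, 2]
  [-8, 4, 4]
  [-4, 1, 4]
e^{tM} =
  [-4*t*exp(2*t) + exp(2*t), t*exp(2*t), 2*t*exp(2*t)]
  [-8*t*exp(2*t), 2*t*exp(2*t) + exp(2*t), 4*t*exp(2*t)]
  [-4*t*exp(2*t), t*exp(2*t), 2*t*exp(2*t) + exp(2*t)]

Strategy: write M = P · J · P⁻¹ where J is a Jordan canonical form, so e^{tM} = P · e^{tJ} · P⁻¹, and e^{tJ} can be computed block-by-block.

M has Jordan form
J =
  [2, 1, 0]
  [0, 2, 0]
  [0, 0, 2]
(up to reordering of blocks).

Per-block formulas:
  For a 2×2 Jordan block J_2(2): exp(t · J_2(2)) = e^(2t)·(I + t·N), where N is the 2×2 nilpotent shift.
  For a 1×1 block at λ = 2: exp(t · [2]) = [e^(2t)].

After assembling e^{tJ} and conjugating by P, we get:

e^{tM} =
  [-4*t*exp(2*t) + exp(2*t), t*exp(2*t), 2*t*exp(2*t)]
  [-8*t*exp(2*t), 2*t*exp(2*t) + exp(2*t), 4*t*exp(2*t)]
  [-4*t*exp(2*t), t*exp(2*t), 2*t*exp(2*t) + exp(2*t)]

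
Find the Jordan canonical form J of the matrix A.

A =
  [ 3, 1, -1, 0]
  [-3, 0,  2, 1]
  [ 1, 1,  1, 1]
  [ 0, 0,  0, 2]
J_2(1) ⊕ J_2(2)

The characteristic polynomial is
  det(x·I − A) = x^4 - 6*x^3 + 13*x^2 - 12*x + 4 = (x - 2)^2*(x - 1)^2

Eigenvalues and multiplicities (the geometric multiplicity of λ is n − rank(A − λI), which equals the number of Jordan blocks for λ):
  λ = 1: algebraic multiplicity = 2, geometric multiplicity = 1
  λ = 2: algebraic multiplicity = 2, geometric multiplicity = 1

Determining the block sizes for each eigenvalue:
  λ = 1: one block (gm = 1), so the single block has size am = 2 → block sizes [2]
  λ = 2: one block (gm = 1), so the single block has size am = 2 → block sizes [2]

Assembling the blocks gives a Jordan form
J =
  [1, 1, 0, 0]
  [0, 1, 0, 0]
  [0, 0, 2, 1]
  [0, 0, 0, 2]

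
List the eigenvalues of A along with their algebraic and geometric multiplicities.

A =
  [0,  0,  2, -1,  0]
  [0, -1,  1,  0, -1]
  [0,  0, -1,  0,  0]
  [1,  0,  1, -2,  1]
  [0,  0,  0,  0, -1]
λ = -1: alg = 5, geom = 3

Step 1 — factor the characteristic polynomial to read off the algebraic multiplicities:
  χ_A(x) = (x + 1)^5

Step 2 — compute geometric multiplicities via the rank-nullity identity g(λ) = n − rank(A − λI):
  rank(A − (-1)·I) = 2, so dim ker(A − (-1)·I) = n − 2 = 3

Summary:
  λ = -1: algebraic multiplicity = 5, geometric multiplicity = 3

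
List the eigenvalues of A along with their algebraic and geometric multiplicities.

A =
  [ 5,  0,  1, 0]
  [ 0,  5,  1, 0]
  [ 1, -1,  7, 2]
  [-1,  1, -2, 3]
λ = 5: alg = 4, geom = 2

Step 1 — factor the characteristic polynomial to read off the algebraic multiplicities:
  χ_A(x) = (x - 5)^4

Step 2 — compute geometric multiplicities via the rank-nullity identity g(λ) = n − rank(A − λI):
  rank(A − (5)·I) = 2, so dim ker(A − (5)·I) = n − 2 = 2

Summary:
  λ = 5: algebraic multiplicity = 4, geometric multiplicity = 2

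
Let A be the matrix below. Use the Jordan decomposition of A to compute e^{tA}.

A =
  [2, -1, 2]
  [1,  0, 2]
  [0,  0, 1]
e^{tA} =
  [t*exp(t) + exp(t), -t*exp(t), 2*t*exp(t)]
  [t*exp(t), -t*exp(t) + exp(t), 2*t*exp(t)]
  [0, 0, exp(t)]

Strategy: write A = P · J · P⁻¹ where J is a Jordan canonical form, so e^{tA} = P · e^{tJ} · P⁻¹, and e^{tJ} can be computed block-by-block.

A has Jordan form
J =
  [1, 1, 0]
  [0, 1, 0]
  [0, 0, 1]
(up to reordering of blocks).

Per-block formulas:
  For a 1×1 block at λ = 1: exp(t · [1]) = [e^(1t)].
  For a 2×2 Jordan block J_2(1): exp(t · J_2(1)) = e^(1t)·(I + t·N), where N is the 2×2 nilpotent shift.

After assembling e^{tJ} and conjugating by P, we get:

e^{tA} =
  [t*exp(t) + exp(t), -t*exp(t), 2*t*exp(t)]
  [t*exp(t), -t*exp(t) + exp(t), 2*t*exp(t)]
  [0, 0, exp(t)]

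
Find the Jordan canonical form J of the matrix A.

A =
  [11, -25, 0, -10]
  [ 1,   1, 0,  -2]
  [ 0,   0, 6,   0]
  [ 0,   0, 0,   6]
J_2(6) ⊕ J_1(6) ⊕ J_1(6)

The characteristic polynomial is
  det(x·I − A) = x^4 - 24*x^3 + 216*x^2 - 864*x + 1296 = (x - 6)^4

Eigenvalues and multiplicities (the geometric multiplicity of λ is n − rank(A − λI), which equals the number of Jordan blocks for λ):
  λ = 6: algebraic multiplicity = 4, geometric multiplicity = 3

Determining the block sizes for each eigenvalue:
  λ = 6: 3 blocks summing to 4 forces exactly one block of size 2 and the rest size 1 → block sizes [2, 1, 1]

Assembling the blocks gives a Jordan form
J =
  [6, 1, 0, 0]
  [0, 6, 0, 0]
  [0, 0, 6, 0]
  [0, 0, 0, 6]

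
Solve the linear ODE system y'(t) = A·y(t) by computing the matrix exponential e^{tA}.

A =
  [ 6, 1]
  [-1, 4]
e^{tA} =
  [t*exp(5*t) + exp(5*t), t*exp(5*t)]
  [-t*exp(5*t), -t*exp(5*t) + exp(5*t)]

Strategy: write A = P · J · P⁻¹ where J is a Jordan canonical form, so e^{tA} = P · e^{tJ} · P⁻¹, and e^{tJ} can be computed block-by-block.

A has Jordan form
J =
  [5, 1]
  [0, 5]
(up to reordering of blocks).

Per-block formulas:
  For a 2×2 Jordan block J_2(5): exp(t · J_2(5)) = e^(5t)·(I + t·N), where N is the 2×2 nilpotent shift.

After assembling e^{tJ} and conjugating by P, we get:

e^{tA} =
  [t*exp(5*t) + exp(5*t), t*exp(5*t)]
  [-t*exp(5*t), -t*exp(5*t) + exp(5*t)]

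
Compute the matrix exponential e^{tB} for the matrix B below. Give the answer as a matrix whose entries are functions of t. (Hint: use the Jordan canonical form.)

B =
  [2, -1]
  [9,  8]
e^{tB} =
  [-3*t*exp(5*t) + exp(5*t), -t*exp(5*t)]
  [9*t*exp(5*t), 3*t*exp(5*t) + exp(5*t)]

Strategy: write B = P · J · P⁻¹ where J is a Jordan canonical form, so e^{tB} = P · e^{tJ} · P⁻¹, and e^{tJ} can be computed block-by-block.

B has Jordan form
J =
  [5, 1]
  [0, 5]
(up to reordering of blocks).

Per-block formulas:
  For a 2×2 Jordan block J_2(5): exp(t · J_2(5)) = e^(5t)·(I + t·N), where N is the 2×2 nilpotent shift.

After assembling e^{tJ} and conjugating by P, we get:

e^{tB} =
  [-3*t*exp(5*t) + exp(5*t), -t*exp(5*t)]
  [9*t*exp(5*t), 3*t*exp(5*t) + exp(5*t)]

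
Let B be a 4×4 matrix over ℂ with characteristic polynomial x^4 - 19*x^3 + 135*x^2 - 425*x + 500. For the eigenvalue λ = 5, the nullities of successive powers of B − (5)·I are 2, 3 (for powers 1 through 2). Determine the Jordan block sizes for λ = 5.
Block sizes for λ = 5: [2, 1]

From the dimensions of kernels of powers, the number of Jordan blocks of size at least j is d_j − d_{j−1} where d_j = dim ker(N^j) (with d_0 = 0). Computing the differences gives [2, 1].
The number of blocks of size exactly k is (#blocks of size ≥ k) − (#blocks of size ≥ k + 1), so the partition is: 1 block(s) of size 1, 1 block(s) of size 2.
In nonincreasing order the block sizes are [2, 1].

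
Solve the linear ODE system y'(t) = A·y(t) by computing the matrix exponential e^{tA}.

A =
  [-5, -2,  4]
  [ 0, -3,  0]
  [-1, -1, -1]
e^{tA} =
  [-2*t*exp(-3*t) + exp(-3*t), -2*t*exp(-3*t), 4*t*exp(-3*t)]
  [0, exp(-3*t), 0]
  [-t*exp(-3*t), -t*exp(-3*t), 2*t*exp(-3*t) + exp(-3*t)]

Strategy: write A = P · J · P⁻¹ where J is a Jordan canonical form, so e^{tA} = P · e^{tJ} · P⁻¹, and e^{tJ} can be computed block-by-block.

A has Jordan form
J =
  [-3,  1,  0]
  [ 0, -3,  0]
  [ 0,  0, -3]
(up to reordering of blocks).

Per-block formulas:
  For a 2×2 Jordan block J_2(-3): exp(t · J_2(-3)) = e^(-3t)·(I + t·N), where N is the 2×2 nilpotent shift.
  For a 1×1 block at λ = -3: exp(t · [-3]) = [e^(-3t)].

After assembling e^{tJ} and conjugating by P, we get:

e^{tA} =
  [-2*t*exp(-3*t) + exp(-3*t), -2*t*exp(-3*t), 4*t*exp(-3*t)]
  [0, exp(-3*t), 0]
  [-t*exp(-3*t), -t*exp(-3*t), 2*t*exp(-3*t) + exp(-3*t)]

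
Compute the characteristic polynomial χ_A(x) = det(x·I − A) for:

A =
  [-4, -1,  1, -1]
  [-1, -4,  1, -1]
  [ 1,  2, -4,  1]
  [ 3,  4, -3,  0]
x^4 + 12*x^3 + 54*x^2 + 108*x + 81

Expanding det(x·I − A) (e.g. by cofactor expansion or by noting that A is similar to its Jordan form J, which has the same characteristic polynomial as A) gives
  χ_A(x) = x^4 + 12*x^3 + 54*x^2 + 108*x + 81
which factors as (x + 3)^4. The eigenvalues (with algebraic multiplicities) are λ = -3 with multiplicity 4.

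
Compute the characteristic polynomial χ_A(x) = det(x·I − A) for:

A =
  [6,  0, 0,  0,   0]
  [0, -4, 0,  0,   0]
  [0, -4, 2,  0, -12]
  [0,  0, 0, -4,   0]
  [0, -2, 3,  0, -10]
x^5 + 10*x^4 - 320*x^2 - 1280*x - 1536

Expanding det(x·I − A) (e.g. by cofactor expansion or by noting that A is similar to its Jordan form J, which has the same characteristic polynomial as A) gives
  χ_A(x) = x^5 + 10*x^4 - 320*x^2 - 1280*x - 1536
which factors as (x - 6)*(x + 4)^4. The eigenvalues (with algebraic multiplicities) are λ = -4 with multiplicity 4, λ = 6 with multiplicity 1.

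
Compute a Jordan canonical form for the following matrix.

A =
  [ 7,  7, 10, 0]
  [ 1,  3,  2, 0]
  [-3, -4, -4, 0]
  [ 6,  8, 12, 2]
J_3(2) ⊕ J_1(2)

The characteristic polynomial is
  det(x·I − A) = x^4 - 8*x^3 + 24*x^2 - 32*x + 16 = (x - 2)^4

Eigenvalues and multiplicities (the geometric multiplicity of λ is n − rank(A − λI), which equals the number of Jordan blocks for λ):
  λ = 2: algebraic multiplicity = 4, geometric multiplicity = 2

Determining the block sizes for each eigenvalue:
  λ = 2: with am = 4 and gm = 2, the partition is not yet determined (e.g. several partitions of 4 into 2 parts exist). Let N = A − (2)·I. Computing rank(N^1) = 2, rank(N^2) = 1, rank(N^3) = 0; the number of blocks of size ≥ j is rank(N^{j−1}) − rank(N^j), giving [2, 1, 1]. So we have 1 block(s) of size 3, 1 block(s) of size 1 → block sizes [3, 1]

Assembling the blocks gives a Jordan form
J =
  [2, 1, 0, 0]
  [0, 2, 1, 0]
  [0, 0, 2, 0]
  [0, 0, 0, 2]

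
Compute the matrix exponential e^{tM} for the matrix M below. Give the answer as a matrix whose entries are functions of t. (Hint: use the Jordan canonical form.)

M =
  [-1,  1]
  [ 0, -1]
e^{tM} =
  [exp(-t), t*exp(-t)]
  [0, exp(-t)]

Strategy: write M = P · J · P⁻¹ where J is a Jordan canonical form, so e^{tM} = P · e^{tJ} · P⁻¹, and e^{tJ} can be computed block-by-block.

M has Jordan form
J =
  [-1,  1]
  [ 0, -1]
(up to reordering of blocks).

Per-block formulas:
  For a 2×2 Jordan block J_2(-1): exp(t · J_2(-1)) = e^(-1t)·(I + t·N), where N is the 2×2 nilpotent shift.

After assembling e^{tJ} and conjugating by P, we get:

e^{tM} =
  [exp(-t), t*exp(-t)]
  [0, exp(-t)]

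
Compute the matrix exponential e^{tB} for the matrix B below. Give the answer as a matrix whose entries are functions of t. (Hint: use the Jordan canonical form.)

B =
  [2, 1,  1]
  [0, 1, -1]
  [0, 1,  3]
e^{tB} =
  [exp(2*t), t*exp(2*t), t*exp(2*t)]
  [0, -t*exp(2*t) + exp(2*t), -t*exp(2*t)]
  [0, t*exp(2*t), t*exp(2*t) + exp(2*t)]

Strategy: write B = P · J · P⁻¹ where J is a Jordan canonical form, so e^{tB} = P · e^{tJ} · P⁻¹, and e^{tJ} can be computed block-by-block.

B has Jordan form
J =
  [2, 1, 0]
  [0, 2, 0]
  [0, 0, 2]
(up to reordering of blocks).

Per-block formulas:
  For a 1×1 block at λ = 2: exp(t · [2]) = [e^(2t)].
  For a 2×2 Jordan block J_2(2): exp(t · J_2(2)) = e^(2t)·(I + t·N), where N is the 2×2 nilpotent shift.

After assembling e^{tJ} and conjugating by P, we get:

e^{tB} =
  [exp(2*t), t*exp(2*t), t*exp(2*t)]
  [0, -t*exp(2*t) + exp(2*t), -t*exp(2*t)]
  [0, t*exp(2*t), t*exp(2*t) + exp(2*t)]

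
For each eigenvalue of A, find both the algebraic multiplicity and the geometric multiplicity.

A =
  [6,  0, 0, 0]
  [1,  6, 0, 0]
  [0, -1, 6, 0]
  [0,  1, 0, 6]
λ = 6: alg = 4, geom = 2

Step 1 — factor the characteristic polynomial to read off the algebraic multiplicities:
  χ_A(x) = (x - 6)^4

Step 2 — compute geometric multiplicities via the rank-nullity identity g(λ) = n − rank(A − λI):
  rank(A − (6)·I) = 2, so dim ker(A − (6)·I) = n − 2 = 2

Summary:
  λ = 6: algebraic multiplicity = 4, geometric multiplicity = 2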